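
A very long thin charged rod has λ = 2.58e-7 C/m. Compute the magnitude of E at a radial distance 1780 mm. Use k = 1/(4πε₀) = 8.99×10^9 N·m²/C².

Coaxial Gaussian cylinder, radius r = 1780 mm, length L.
Q_enc = λL, so λ_enc = 2.58×10^-7 C/m.
Applying ∮E·dA = Q_enc/ε₀ with the end caps contributing no flux:
E = 2k|λ_enc|/r = 2(8.99×10^9)(2.58×10^-7)/(1.78) = 2.61e3 N/C.

E ≈ 2.61×10^3 V/m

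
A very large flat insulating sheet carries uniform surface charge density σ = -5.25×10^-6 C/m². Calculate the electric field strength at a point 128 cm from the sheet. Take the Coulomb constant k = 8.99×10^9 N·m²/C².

|E| ≈ 2.97×10^5 N/C

The symmetry is planar: E is normal to the sheet and the same magnitude on both sides. Take a pillbox straddling the sheet with end-cap area A.
Flux Φ = 2EA and Q_enc = σA, so 2EA = σA/ε₀ ⇒ E = |σ|/(2ε₀), independent of distance.
E = 2πk|σ| = 2π(8.99×10^9)(5.25e-6) = 2.97e5 N/C.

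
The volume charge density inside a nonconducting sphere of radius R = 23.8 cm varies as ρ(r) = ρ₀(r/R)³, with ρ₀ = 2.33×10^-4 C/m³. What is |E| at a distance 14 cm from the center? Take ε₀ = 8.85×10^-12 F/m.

Symmetry ⇒ E = E(r) r̂. Gaussian sphere of radius r = 14 cm (r < R).
Q_enc = ∫₀^r ρ(r')·4πr'² dr' = (4πρ₀/R³) ∫₀^r r'^5 dr' = 4πρ₀ r^6/(6·R³) = 2.726×10^-7 C.
By Gauss's law, ∮E·dA = E·4πr² = Q_enc/ε₀.
E = |Q_enc|/(4πε₀r²) = (2.726×10^-7)/(4π·8.85×10^-12·(0.14)²) = 1.25×10^5 N/C.

E ≈ 1.25×10^5 N/C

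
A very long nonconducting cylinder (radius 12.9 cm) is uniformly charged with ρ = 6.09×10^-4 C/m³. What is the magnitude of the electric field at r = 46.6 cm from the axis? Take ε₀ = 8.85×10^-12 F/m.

E = 1.23×10^6 V/m

Take a coaxial cylindrical Gaussian surface of radius r = 46.6 cm and length L (r > 12.9 cm, full cross-section enclosed).
λ_enc = ρ·πR² = (6.09×10^-4)π(0.129)² = 3.184e-5 C/m.
Since E is radial and uniform over the curved surface, Φ = E·2πrL = Q_enc/ε₀ = λ_enc L/ε₀.
E = |λ_enc|/(2πε₀r) = (3.184×10^-5)/(2π·8.85×10^-12·0.466) = 1.23e6 N/C.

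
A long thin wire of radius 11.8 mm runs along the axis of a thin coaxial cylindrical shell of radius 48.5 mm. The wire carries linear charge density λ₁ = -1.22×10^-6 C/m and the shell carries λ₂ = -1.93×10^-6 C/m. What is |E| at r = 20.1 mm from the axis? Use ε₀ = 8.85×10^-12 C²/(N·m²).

E ≈ 1.09e6 N/C

Coaxial Gaussian cylinder, radius r = 20.1 mm, length L (between the conductors, 11.8 mm < r < 48.5 mm).
Only the inner wire is enclosed; the outer shell contributes nothing inside itself. λ_enc = λ₁ = -1.22×10^-6 C/m.
Gauss's law: E·2πrL = λ_enc L/ε₀.
E = |λ_enc|/(2πε₀r) = (1.22×10^-6)/(2π·8.85×10^-12·0.0201) = 1.09×10^6 N/C.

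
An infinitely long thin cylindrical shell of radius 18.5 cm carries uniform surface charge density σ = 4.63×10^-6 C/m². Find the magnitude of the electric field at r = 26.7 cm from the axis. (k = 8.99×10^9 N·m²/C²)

Choose a coaxial cylinder of radius r = 26.7 cm (arbitrary length L) as the Gaussian surface (r > 18.5 cm).
The whole shell is enclosed: λ_enc = σ·2πR = (4.63×10^-6)·2π·(0.185) = 5.382×10^-6 C/m.
Since E is radial and uniform over the curved surface, Φ = E·2πrL = Q_enc/ε₀ = λ_enc L/ε₀.
E = 2k|λ_enc|/r = 2(8.99×10^9)(5.382×10^-6)/(0.267) = 3.62×10^5 N/C.

|E| = 3.62×10^5 N/C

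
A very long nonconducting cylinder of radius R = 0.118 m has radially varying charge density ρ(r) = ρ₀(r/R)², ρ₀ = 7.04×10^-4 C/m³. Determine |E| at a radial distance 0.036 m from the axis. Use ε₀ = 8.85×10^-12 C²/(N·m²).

|E| ≈ 6.66×10^4 N/C

Choose a coaxial cylinder of radius r = 0.036 m (arbitrary length L) as the Gaussian surface (r < R).
λ_enc = ∫₀^r ρ(r')·2πr' dr' = (2πρ₀/R²)·r^4/4 = 1.334×10^-7 C/m.
Applying ∮E·dA = Q_enc/ε₀ with the end caps contributing no flux:
E = |λ_enc|/(2πε₀r) = (1.334×10^-7)/(2π·8.85×10^-12·0.036) = 6.66e4 N/C.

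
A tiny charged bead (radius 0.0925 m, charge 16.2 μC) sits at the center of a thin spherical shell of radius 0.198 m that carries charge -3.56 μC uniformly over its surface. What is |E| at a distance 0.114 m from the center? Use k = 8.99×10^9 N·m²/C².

Symmetry ⇒ E = E(r) r̂. Gaussian sphere of radius r = 0.114 m (between the bodies, 0.0925 m < r < 0.198 m).
Only the inner charge is enclosed; the outer shell contributes nothing inside itself. Q_enc = 16.2 μC = 1.62×10^-5 C.
Since E is radial and uniform over the Gaussian sphere, Φ = E·4πr² = Q_enc/ε₀.
E = k|Q_enc|/r² = (8.99×10^9)(1.62×10^-5)/(0.114)² = 1.12×10^7 N/C.

1.12×10^7 N/C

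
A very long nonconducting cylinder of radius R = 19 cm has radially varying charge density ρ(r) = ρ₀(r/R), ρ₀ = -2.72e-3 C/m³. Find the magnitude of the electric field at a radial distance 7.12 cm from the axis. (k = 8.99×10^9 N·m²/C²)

Take a coaxial cylindrical Gaussian surface of radius r = 7.12 cm and length L (r < R).
Integrating ρ over the cross-section to radius r: λ_enc = (2πρ₀/R) ∫₀^r r'^2 dr' = 2πρ₀ r^3/(3·R) = -1.082×10^-5 C/m.
By Gauss's law (flux through the curved wall only), E·2πrL = λ_enc L/ε₀.
E = 2k|λ_enc|/r = 2(8.99×10^9)(1.082×10^-5)/(0.0712) = 2.73×10^6 N/C.

E = 2.73e6 N/C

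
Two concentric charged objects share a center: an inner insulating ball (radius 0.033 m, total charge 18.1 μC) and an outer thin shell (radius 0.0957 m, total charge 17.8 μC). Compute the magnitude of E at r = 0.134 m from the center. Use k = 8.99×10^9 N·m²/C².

Use a concentric Gaussian sphere at r = 0.134 m (r > 0.0957 m, enclosing both).
Q_enc = (18.1 μC) + (17.8 μC) = 3.59×10^-5 C.
Gauss's law: E·4πr² = Q_enc/ε₀.
E = k|Q_enc|/r² = (8.99×10^9)(3.59×10^-5)/(0.134)² = 1.80×10^7 N/C.

|E| ≈ 1.80e7 N/C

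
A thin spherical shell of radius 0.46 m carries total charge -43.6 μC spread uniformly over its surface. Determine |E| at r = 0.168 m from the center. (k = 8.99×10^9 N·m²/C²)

E = 0

Symmetry ⇒ E = E(r) r̂. Gaussian sphere of radius r = 0.168 m (inside the shell, r < 0.46 m).
No charge lies within this surface, so Q_enc = 0 and Gauss's law gives E·4πr² = 0 ⇒ E = 0.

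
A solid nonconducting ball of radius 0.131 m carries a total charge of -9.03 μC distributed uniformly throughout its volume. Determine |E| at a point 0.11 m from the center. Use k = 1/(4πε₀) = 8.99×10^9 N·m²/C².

|E| ≈ 3.97×10^6 N/C

By spherical symmetry E is radial; choose a Gaussian sphere of radius r = 0.11 m (r < R).
Only the charge within r is enclosed: Q_enc = Q·(r/R)³ = (-9.03 μC)·(0.11 m/0.131 m)³ = -5.346×10^-6 C.
Gauss's law: E·4πr² = Q_enc/ε₀.
E = k|Q_enc|/r² = (8.99×10^9)(5.346e-6)/(0.11)² = 3.97e6 N/C.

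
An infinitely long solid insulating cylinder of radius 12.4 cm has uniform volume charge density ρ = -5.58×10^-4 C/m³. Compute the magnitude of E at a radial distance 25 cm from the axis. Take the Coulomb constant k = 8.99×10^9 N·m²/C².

Take a coaxial cylindrical Gaussian surface of radius r = 25 cm and length L (r > 12.4 cm, full cross-section enclosed).
λ_enc = ρ·πR² = (-5.58×10^-4)π(0.124)² = -2.695×10^-5 C/m.
Applying ∮E·dA = Q_enc/ε₀ with the end caps contributing no flux:
E = 2k|λ_enc|/r = 2(8.99×10^9)(2.695×10^-5)/(0.25) = 1.94×10^6 N/C.

E = 1.94×10^6 N/C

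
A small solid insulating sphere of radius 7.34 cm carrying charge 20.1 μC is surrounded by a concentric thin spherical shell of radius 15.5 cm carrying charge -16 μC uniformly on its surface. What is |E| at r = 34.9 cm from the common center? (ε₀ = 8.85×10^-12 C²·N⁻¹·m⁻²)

|E| = 3.03×10^5 N/C

Take a concentric spherical Gaussian surface of radius r = 34.9 cm (r > 15.5 cm, enclosing both).
Q_enc = (20.1 μC) + (-16 μC) = 4.10×10^-6 C.
Gauss's law: E·4πr² = Q_enc/ε₀.
E = |Q_enc|/(4πε₀r²) = (4.10e-6)/(4π·8.85×10^-12·(0.349)²) = 3.03×10^5 N/C.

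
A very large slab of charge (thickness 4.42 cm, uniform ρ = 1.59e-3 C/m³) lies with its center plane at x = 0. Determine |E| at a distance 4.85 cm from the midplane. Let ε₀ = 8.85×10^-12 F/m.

The point |x| = 4.85 cm lies outside the slab (half-thickness 0.0221 m). A symmetric pillbox spanning the full slab encloses Q_enc = ρ·d·A.
Flux = 2EA ⇒ E = |ρ|d/(2ε₀), independent of distance outside.
E = (1.59e-3)(0.0442)/(2·8.85×10^-12) = 3.97e6 N/C.

E = 3.97×10^6 N/C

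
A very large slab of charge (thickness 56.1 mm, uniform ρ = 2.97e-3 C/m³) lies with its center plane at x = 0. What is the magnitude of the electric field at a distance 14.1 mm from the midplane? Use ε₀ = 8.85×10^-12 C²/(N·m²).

E = 4.73×10^6 N/C

By symmetry E is perpendicular to the slab. A Gaussian pillbox from −14.1 mm to +14.1 mm (face area A) lies entirely within the slab.
Q_enc = ρ·(2x)·A and flux = 2EA, so 2EA = 2ρxA/ε₀ ⇒ E = |ρ|x/ε₀.
E = (2.97e-3)(0.0141)/(8.85×10^-12) = 4.73×10^6 N/C.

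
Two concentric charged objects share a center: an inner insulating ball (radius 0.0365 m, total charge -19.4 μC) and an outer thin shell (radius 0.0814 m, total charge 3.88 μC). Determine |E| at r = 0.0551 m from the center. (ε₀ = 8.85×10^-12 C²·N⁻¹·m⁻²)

Take a concentric spherical Gaussian surface of radius r = 0.0551 m (between the bodies, 0.0365 m < r < 0.0814 m).
The shell at 0.0814 m lies outside the Gaussian surface, so Q_enc = -19.4 μC = -1.94e-5 C.
By Gauss's law, ∮E·dA = E·4πr² = Q_enc/ε₀.
E = |Q_enc|/(4πε₀r²) = (1.94×10^-5)/(4π·8.85×10^-12·(0.0551)²) = 5.75e7 N/C.

E = 5.75×10^7 N/C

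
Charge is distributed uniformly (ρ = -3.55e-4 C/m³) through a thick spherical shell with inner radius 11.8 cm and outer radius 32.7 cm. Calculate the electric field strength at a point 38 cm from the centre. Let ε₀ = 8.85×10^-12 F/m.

By spherical symmetry E is radial; choose a Gaussian sphere of radius r = 38 cm (r > 32.7 cm, enclosing the whole shell).
Q_enc = ρ·(4π/3)(b³ − a³) = (-3.55×10^-4)·(4π/3)·((0.327)³ − (0.118)³) = -4.955×10^-5 C.
Gauss's law: E·4πr² = Q_enc/ε₀.
E = |Q_enc|/(4πε₀r²) = (4.955e-5)/(4π·8.85×10^-12·(0.38)²) = 3.09×10^6 N/C.

3.09e6 N/C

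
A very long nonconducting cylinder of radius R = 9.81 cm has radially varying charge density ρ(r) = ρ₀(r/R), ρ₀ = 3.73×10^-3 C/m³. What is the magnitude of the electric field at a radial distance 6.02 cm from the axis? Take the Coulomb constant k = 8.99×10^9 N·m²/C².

|E| = 5.19×10^6 V/m

Choose a coaxial cylinder of radius r = 6.02 cm (arbitrary length L) as the Gaussian surface (r < R).
λ_enc = ∫₀^r ρ(r')·2πr' dr' = (2πρ₀/R)·r^3/3 = 1.737e-5 C/m.
Since E is radial and uniform over the curved surface, Φ = E·2πrL = Q_enc/ε₀ = λ_enc L/ε₀.
E = 2k|λ_enc|/r = 2(8.99×10^9)(1.737e-5)/(0.0602) = 5.19×10^6 N/C.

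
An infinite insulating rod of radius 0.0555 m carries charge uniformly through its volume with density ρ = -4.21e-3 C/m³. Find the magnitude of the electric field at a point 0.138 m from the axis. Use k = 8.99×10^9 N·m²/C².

|E| ≈ 5.31e6 V/m

Choose a coaxial cylinder of radius r = 0.138 m (arbitrary length L) as the Gaussian surface (r > 0.0555 m, full cross-section enclosed).
λ_enc = ρ·πR² = (-4.21×10^-3)π(0.0555)² = -4.074×10^-5 C/m.
Since E is radial and uniform over the curved surface, Φ = E·2πrL = Q_enc/ε₀ = λ_enc L/ε₀.
E = 2k|λ_enc|/r = 2(8.99×10^9)(4.074×10^-5)/(0.138) = 5.31×10^6 N/C.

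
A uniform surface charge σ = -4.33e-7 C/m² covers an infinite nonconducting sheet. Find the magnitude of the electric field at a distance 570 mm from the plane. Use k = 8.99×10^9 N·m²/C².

E = 2.45×10^4 V/m

Choose a cylindrical pillbox piercing the sheet, end faces (area A) parallel to it.
Only the two end caps contribute flux: Φ = 2EA. With Q_enc = σA, Gauss's law gives E = |σ|/(2ε₀).
E = 2πk|σ| = 2π(8.99×10^9)(4.33e-7) = 2.45×10^4 N/C.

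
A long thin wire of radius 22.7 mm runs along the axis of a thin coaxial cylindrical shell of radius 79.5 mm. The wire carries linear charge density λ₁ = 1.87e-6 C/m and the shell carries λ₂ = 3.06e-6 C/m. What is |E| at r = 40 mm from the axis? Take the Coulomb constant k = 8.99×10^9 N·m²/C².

Choose a coaxial cylinder of radius r = 40 mm (arbitrary length L) as the Gaussian surface (between the conductors, 22.7 mm < r < 79.5 mm).
Only the inner wire is enclosed; the outer shell contributes nothing inside itself. λ_enc = λ₁ = 1.87×10^-6 C/m.
Since E is radial and uniform over the curved surface, Φ = E·2πrL = Q_enc/ε₀ = λ_enc L/ε₀.
E = 2k|λ_enc|/r = 2(8.99×10^9)(1.87e-6)/(0.04) = 8.41×10^5 N/C.

E = 8.41e5 N/C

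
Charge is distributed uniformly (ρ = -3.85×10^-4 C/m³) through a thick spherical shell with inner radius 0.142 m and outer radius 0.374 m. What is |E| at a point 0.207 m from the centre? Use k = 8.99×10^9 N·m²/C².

Take a concentric spherical Gaussian surface of radius r = 0.207 m (within the shell material, 0.142 m < r < 0.374 m).
Only the shell between 0.142 m and r is enclosed: Q_enc = ρ·(4π/3)(r³ − a³) = (-3.85×10^-4)·(4π/3)·((0.207)³ − (0.142)³) = -9.687e-6 C.
Gauss's law: E·4πr² = Q_enc/ε₀.
E = k|Q_enc|/r² = (8.99×10^9)(9.687e-6)/(0.207)² = 2.03×10^6 N/C.

2.03e6 N/C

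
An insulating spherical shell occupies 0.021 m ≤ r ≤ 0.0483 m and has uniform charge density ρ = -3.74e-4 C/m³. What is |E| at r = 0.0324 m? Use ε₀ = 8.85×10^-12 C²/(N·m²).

3.32e5 N/C

By spherical symmetry E is radial; choose a Gaussian sphere of radius r = 0.0324 m (within the shell material, 0.021 m < r < 0.0483 m).
Enclosed charge is the volume from a to r: Q_enc = (4π/3)ρ(r³ − a³) = -3.878×10^-8 C.
By Gauss's law, ∮E·dA = E·4πr² = Q_enc/ε₀.
E = |Q_enc|/(4πε₀r²) = (3.878×10^-8)/(4π·8.85×10^-12·(0.0324)²) = 3.32×10^5 N/C.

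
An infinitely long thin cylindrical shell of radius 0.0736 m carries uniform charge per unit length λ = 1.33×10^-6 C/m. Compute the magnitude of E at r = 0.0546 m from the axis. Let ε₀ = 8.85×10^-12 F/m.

Choose a coaxial cylinder of radius r = 0.0546 m (arbitrary length L) as the Gaussian surface (r < 0.0736 m, inside the shell).
All the surface charge lies outside this cylinder: Q_enc = 0, hence E = 0.

|E| = 0 N/C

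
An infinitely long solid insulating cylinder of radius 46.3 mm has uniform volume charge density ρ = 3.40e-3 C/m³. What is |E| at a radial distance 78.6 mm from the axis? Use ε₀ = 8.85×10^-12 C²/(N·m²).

|E| = 5.24×10^6 N/C

Coaxial Gaussian cylinder, radius r = 78.6 mm, length L (r > 46.3 mm, full cross-section enclosed).
λ_enc = ρ·πR² = (3.40e-3)π(0.0463)² = 2.29e-5 C/m.
By Gauss's law (flux through the curved wall only), E·2πrL = λ_enc L/ε₀.
E = |λ_enc|/(2πε₀r) = (2.29e-5)/(2π·8.85×10^-12·0.0786) = 5.24×10^6 N/C.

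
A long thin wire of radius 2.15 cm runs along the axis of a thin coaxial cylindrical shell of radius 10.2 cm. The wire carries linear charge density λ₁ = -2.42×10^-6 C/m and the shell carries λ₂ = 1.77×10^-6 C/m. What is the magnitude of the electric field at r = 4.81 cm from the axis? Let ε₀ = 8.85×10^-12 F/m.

By cylindrical symmetry E is radial; use a coaxial Gaussian cylinder of radius 4.81 cm and length L (between the conductors, 2.15 cm < r < 10.2 cm).
The shell at 10.2 cm lies outside the Gaussian surface, so λ_enc = λ₁ = -2.42e-6 C/m.
Gauss's law: E·2πrL = λ_enc L/ε₀.
E = |λ_enc|/(2πε₀r) = (2.42×10^-6)/(2π·8.85×10^-12·0.0481) = 9.05e5 N/C.

E ≈ 9.05×10^5 N/C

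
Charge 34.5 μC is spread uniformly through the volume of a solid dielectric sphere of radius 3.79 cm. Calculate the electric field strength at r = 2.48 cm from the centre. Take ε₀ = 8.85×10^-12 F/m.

1.41×10^8 N/C

Symmetry ⇒ E = E(r) r̂. Gaussian sphere of radius r = 2.48 cm (r < R).
Only the charge within r is enclosed: Q_enc = Q·(r/R)³ = (34.5 μC)·(2.48 cm/3.79 cm)³ = 9.666×10^-6 C.
Applying ∮E·dA = Q_enc/ε₀ with Φ = E(4πr²):
E = |Q_enc|/(4πε₀r²) = (9.666e-6)/(4π·8.85×10^-12·(0.0248)²) = 1.41×10^8 N/C.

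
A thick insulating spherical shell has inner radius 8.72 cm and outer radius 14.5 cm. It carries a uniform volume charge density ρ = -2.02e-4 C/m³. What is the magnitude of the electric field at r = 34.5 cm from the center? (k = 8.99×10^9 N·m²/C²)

E = 1.52×10^5 V/m

Take a concentric spherical Gaussian surface of radius r = 34.5 cm (r > 14.5 cm, enclosing the whole shell).
Q_enc = ρ·(4π/3)(b³ − a³) = (-2.02e-4)·(4π/3)·((0.145)³ − (0.0872)³) = -2.019×10^-6 C.
Gauss's law: E·4πr² = Q_enc/ε₀.
E = k|Q_enc|/r² = (8.99×10^9)(2.019×10^-6)/(0.345)² = 1.52×10^5 N/C.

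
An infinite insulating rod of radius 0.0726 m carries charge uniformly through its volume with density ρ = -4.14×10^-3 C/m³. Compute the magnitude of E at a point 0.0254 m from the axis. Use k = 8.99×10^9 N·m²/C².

E = 5.94×10^6 N/C

Take a coaxial cylindrical Gaussian surface of radius r = 0.0254 m and length L (r < R).
Charge inside radius r per length L is ρ·πr²·L, so λ_enc = ρπr² = -8.391×10^-6 C/m.
Applying ∮E·dA = Q_enc/ε₀ with the end caps contributing no flux:
E = 2k|λ_enc|/r = 2(8.99×10^9)(8.391e-6)/(0.0254) = 5.94×10^6 N/C.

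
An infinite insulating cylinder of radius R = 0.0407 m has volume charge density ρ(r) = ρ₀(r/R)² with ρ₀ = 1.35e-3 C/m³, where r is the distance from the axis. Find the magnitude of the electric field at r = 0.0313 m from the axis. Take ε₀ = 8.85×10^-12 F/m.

Take a coaxial cylindrical Gaussian surface of radius r = 0.0313 m and length L (r < R).
λ_enc = ∫₀^r ρ(r')·2πr' dr' = (2πρ₀/R²)·r^4/4 = 1.229×10^-6 C/m.
Gauss's law: E·2πrL = λ_enc L/ε₀.
E = |λ_enc|/(2πε₀r) = (1.229×10^-6)/(2π·8.85×10^-12·0.0313) = 7.06×10^5 N/C.

7.06×10^5 N/C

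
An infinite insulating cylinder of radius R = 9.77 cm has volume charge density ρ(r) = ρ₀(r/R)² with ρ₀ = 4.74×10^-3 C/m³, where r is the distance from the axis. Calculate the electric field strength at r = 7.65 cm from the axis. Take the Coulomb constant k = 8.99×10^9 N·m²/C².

|E| = 6.28×10^6 N/C

By cylindrical symmetry E is radial; use a coaxial Gaussian cylinder of radius 7.65 cm and length L (r < R).
Integrating ρ over the cross-section to radius r: λ_enc = (2πρ₀/R²) ∫₀^r r'^3 dr' = 2πρ₀ r^4/(4·R²) = 2.671×10^-5 C/m.
Applying ∮E·dA = Q_enc/ε₀ with the end caps contributing no flux:
E = 2k|λ_enc|/r = 2(8.99×10^9)(2.671×10^-5)/(0.0765) = 6.28×10^6 N/C.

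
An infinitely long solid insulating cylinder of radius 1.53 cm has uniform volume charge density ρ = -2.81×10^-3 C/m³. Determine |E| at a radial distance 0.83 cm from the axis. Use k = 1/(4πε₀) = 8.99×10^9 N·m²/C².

Coaxial Gaussian cylinder, radius r = 0.83 cm, length L (r < R).
Enclosed charge per unit length: λ_enc = ρ·πr² = (-2.81×10^-3)π(0.0083)² = -6.082×10^-7 C/m.
Since E is radial and uniform over the curved surface, Φ = E·2πrL = Q_enc/ε₀ = λ_enc L/ε₀.
E = 2k|λ_enc|/r = 2(8.99×10^9)(6.082×10^-7)/(0.0083) = 1.32×10^6 N/C.

E = 1.32×10^6 N/C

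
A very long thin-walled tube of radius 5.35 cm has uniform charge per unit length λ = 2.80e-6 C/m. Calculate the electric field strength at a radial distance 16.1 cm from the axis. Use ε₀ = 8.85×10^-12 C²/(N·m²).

|E| = 3.13×10^5 N/C

Coaxial Gaussian cylinder, radius r = 16.1 cm, length L (r > 5.35 cm).
The full line charge is enclosed: λ_enc = 2.80×10^-6 C/m.
Gauss's law: E·2πrL = λ_enc L/ε₀.
E = |λ_enc|/(2πε₀r) = (2.80×10^-6)/(2π·8.85×10^-12·0.161) = 3.13e5 N/C.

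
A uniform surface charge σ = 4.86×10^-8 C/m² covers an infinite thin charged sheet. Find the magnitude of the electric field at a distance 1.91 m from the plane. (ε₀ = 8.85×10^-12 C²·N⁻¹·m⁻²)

The symmetry is planar: E is normal to the sheet and the same magnitude on both sides. Take a pillbox straddling the sheet with end-cap area A.
Only the two end caps contribute flux: Φ = 2EA. With Q_enc = σA, Gauss's law gives E = |σ|/(2ε₀).
E = |σ|/(2ε₀) = (4.86e-8)/(2·8.85×10^-12) = 2.75×10^3 N/C.

|E| ≈ 2.75×10^3 N/C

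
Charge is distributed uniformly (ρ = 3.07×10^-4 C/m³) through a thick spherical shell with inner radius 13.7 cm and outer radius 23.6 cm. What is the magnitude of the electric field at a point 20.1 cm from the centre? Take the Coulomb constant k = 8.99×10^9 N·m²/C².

Use a concentric Gaussian sphere at r = 20.1 cm (within the shell material, 13.7 cm < r < 23.6 cm).
Enclosed charge is the volume from a to r: Q_enc = (4π/3)ρ(r³ − a³) = 7.136×10^-6 C.
Since E is radial and uniform over the Gaussian sphere, Φ = E·4πr² = Q_enc/ε₀.
E = k|Q_enc|/r² = (8.99×10^9)(7.136×10^-6)/(0.201)² = 1.59×10^6 N/C.

|E| = 1.59×10^6 V/m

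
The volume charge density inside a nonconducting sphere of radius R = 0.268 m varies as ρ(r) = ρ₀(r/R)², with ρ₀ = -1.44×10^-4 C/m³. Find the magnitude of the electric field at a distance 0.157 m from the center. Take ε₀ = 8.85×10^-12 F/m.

Symmetry ⇒ E = E(r) r̂. Gaussian sphere of radius r = 0.157 m (r < R).
Integrate the density: Q_enc = 4π ∫₀^r ρ₀(r'/R)^2 r'² dr' = 4πρ₀ r^5/(5·R²) = -4.807×10^-7 C.
Gauss's law: E·4πr² = Q_enc/ε₀.
E = |Q_enc|/(4πε₀r²) = (4.807×10^-7)/(4π·8.85×10^-12·(0.157)²) = 1.75×10^5 N/C.

E = 1.75×10^5 V/m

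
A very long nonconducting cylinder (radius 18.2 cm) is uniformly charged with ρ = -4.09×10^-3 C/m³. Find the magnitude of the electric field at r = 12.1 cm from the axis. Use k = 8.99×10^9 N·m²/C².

|E| = 2.80×10^7 N/C

Take a coaxial cylindrical Gaussian surface of radius r = 12.1 cm and length L (r < R).
Charge inside radius r per length L is ρ·πr²·L, so λ_enc = ρπr² = -1.881×10^-4 C/m.
Since E is radial and uniform over the curved surface, Φ = E·2πrL = Q_enc/ε₀ = λ_enc L/ε₀.
E = 2k|λ_enc|/r = 2(8.99×10^9)(1.881×10^-4)/(0.121) = 2.80×10^7 N/C.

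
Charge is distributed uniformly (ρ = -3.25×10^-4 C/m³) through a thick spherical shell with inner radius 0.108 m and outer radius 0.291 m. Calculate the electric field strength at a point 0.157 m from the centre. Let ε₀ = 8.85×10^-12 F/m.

By spherical symmetry E is radial; choose a Gaussian sphere of radius r = 0.157 m (within the shell material, 0.108 m < r < 0.291 m).
Enclosed charge is the volume from a to r: Q_enc = (4π/3)ρ(r³ − a³) = -3.553×10^-6 C.
Since E is radial and uniform over the Gaussian sphere, Φ = E·4πr² = Q_enc/ε₀.
E = |Q_enc|/(4πε₀r²) = (3.553×10^-6)/(4π·8.85×10^-12·(0.157)²) = 1.30×10^6 N/C.

|E| = 1.30e6 N/C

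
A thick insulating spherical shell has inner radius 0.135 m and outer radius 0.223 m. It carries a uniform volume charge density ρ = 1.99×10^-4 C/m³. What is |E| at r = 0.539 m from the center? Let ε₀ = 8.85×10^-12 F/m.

2.23×10^5 N/C

Take a concentric spherical Gaussian surface of radius r = 0.539 m (r > 0.223 m, enclosing the whole shell).
Q_enc = ρ·(4π/3)(b³ − a³) = (1.99e-4)·(4π/3)·((0.223)³ − (0.135)³) = 7.193e-6 C.
Applying ∮E·dA = Q_enc/ε₀ with Φ = E(4πr²):
E = |Q_enc|/(4πε₀r²) = (7.193×10^-6)/(4π·8.85×10^-12·(0.539)²) = 2.23×10^5 N/C.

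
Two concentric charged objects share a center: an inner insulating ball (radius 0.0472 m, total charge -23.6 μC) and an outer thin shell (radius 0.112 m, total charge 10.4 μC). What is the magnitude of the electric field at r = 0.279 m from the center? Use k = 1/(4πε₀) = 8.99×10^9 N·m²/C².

E = 1.52e6 N/C

Use a concentric Gaussian sphere at r = 0.279 m (r > 0.112 m, enclosing both).
Q_enc = (-23.6 μC) + (10.4 μC) = -1.32×10^-5 C.
Applying ∮E·dA = Q_enc/ε₀ with Φ = E(4πr²):
E = k|Q_enc|/r² = (8.99×10^9)(1.32e-5)/(0.279)² = 1.52e6 N/C.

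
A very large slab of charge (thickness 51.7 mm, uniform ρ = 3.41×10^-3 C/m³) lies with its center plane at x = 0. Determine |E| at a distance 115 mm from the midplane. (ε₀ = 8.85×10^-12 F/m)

E = 9.96e6 N/C

The point |x| = 115 mm lies outside the slab (half-thickness 0.02585 m). A symmetric pillbox spanning the full slab encloses Q_enc = ρ·d·A.
Flux = 2EA ⇒ E = |ρ|d/(2ε₀), independent of distance outside.
E = (3.41×10^-3)(0.0517)/(2·8.85×10^-12) = 9.96e6 N/C.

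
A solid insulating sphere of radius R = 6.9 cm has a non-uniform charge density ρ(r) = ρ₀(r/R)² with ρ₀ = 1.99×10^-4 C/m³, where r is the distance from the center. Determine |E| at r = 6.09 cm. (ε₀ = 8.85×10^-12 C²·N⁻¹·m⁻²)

E ≈ 2.13×10^5 N/C

By spherical symmetry E is radial; choose a Gaussian sphere of radius r = 6.09 cm (r < R).
Integrate the density: Q_enc = 4π ∫₀^r ρ₀(r'/R)^2 r'² dr' = 4πρ₀ r^5/(5·R²) = 8.80×10^-8 C.
Since E is radial and uniform over the Gaussian sphere, Φ = E·4πr² = Q_enc/ε₀.
E = |Q_enc|/(4πε₀r²) = (8.80×10^-8)/(4π·8.85×10^-12·(0.0609)²) = 2.13×10^5 N/C.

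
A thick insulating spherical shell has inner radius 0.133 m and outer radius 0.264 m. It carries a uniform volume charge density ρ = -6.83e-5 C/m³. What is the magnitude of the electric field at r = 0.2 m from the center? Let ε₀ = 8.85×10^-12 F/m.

|E| ≈ 3.63e5 N/C

Symmetry ⇒ E = E(r) r̂. Gaussian sphere of radius r = 0.2 m (within the shell material, 0.133 m < r < 0.264 m).
Only the shell between 0.133 m and r is enclosed: Q_enc = ρ·(4π/3)(r³ − a³) = (-6.83×10^-5)·(4π/3)·((0.2)³ − (0.133)³) = -1.616×10^-6 C.
Since E is radial and uniform over the Gaussian sphere, Φ = E·4πr² = Q_enc/ε₀.
E = |Q_enc|/(4πε₀r²) = (1.616e-6)/(4π·8.85×10^-12·(0.2)²) = 3.63e5 N/C.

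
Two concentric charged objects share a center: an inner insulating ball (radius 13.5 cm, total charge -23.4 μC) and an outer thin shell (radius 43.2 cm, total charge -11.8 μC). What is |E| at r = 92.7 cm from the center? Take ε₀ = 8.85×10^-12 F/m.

E = 3.68×10^5 V/m

Use a concentric Gaussian sphere at r = 92.7 cm (r > 43.2 cm, enclosing both).
Q_enc = (-23.4 μC) + (-11.8 μC) = -3.52×10^-5 C.
By Gauss's law, ∮E·dA = E·4πr² = Q_enc/ε₀.
E = |Q_enc|/(4πε₀r²) = (3.52×10^-5)/(4π·8.85×10^-12·(0.927)²) = 3.68e5 N/C.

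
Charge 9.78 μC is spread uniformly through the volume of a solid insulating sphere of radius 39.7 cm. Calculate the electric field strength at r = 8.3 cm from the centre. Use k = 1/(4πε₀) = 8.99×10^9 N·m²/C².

1.17×10^5 V/m

Use a concentric Gaussian sphere at r = 8.3 cm (r < R).
For a uniform sphere the enclosed fraction is (r/R)³, so Q_enc = (9.78 μC)(0.083/0.397)³ = 8.937e-8 C.
Since E is radial and uniform over the Gaussian sphere, Φ = E·4πr² = Q_enc/ε₀.
E = k|Q_enc|/r² = (8.99×10^9)(8.937e-8)/(0.083)² = 1.17×10^5 N/C.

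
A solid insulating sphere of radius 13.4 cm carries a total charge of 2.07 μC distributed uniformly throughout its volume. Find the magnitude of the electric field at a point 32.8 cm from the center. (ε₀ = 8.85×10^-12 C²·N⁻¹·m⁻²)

|E| ≈ 1.73×10^5 V/m

Use a concentric Gaussian sphere at r = 32.8 cm (r > R, so the entire charge is enclosed).
Q_enc = 2.07 μC = 2.07×10^-6 C.
Since E is radial and uniform over the Gaussian sphere, Φ = E·4πr² = Q_enc/ε₀.
E = |Q_enc|/(4πε₀r²) = (2.07×10^-6)/(4π·8.85×10^-12·(0.328)²) = 1.73×10^5 N/C.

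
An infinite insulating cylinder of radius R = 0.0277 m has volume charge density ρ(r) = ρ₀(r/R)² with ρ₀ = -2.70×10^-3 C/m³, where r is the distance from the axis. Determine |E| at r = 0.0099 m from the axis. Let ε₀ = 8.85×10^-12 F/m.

9.65×10^4 N/C

Choose a coaxial cylinder of radius r = 0.0099 m (arbitrary length L) as the Gaussian surface (r < R).
λ_enc = ∫₀^r ρ(r')·2πr' dr' = (2πρ₀/R²)·r^4/4 = -5.31×10^-8 C/m.
By Gauss's law (flux through the curved wall only), E·2πrL = λ_enc L/ε₀.
E = |λ_enc|/(2πε₀r) = (5.31×10^-8)/(2π·8.85×10^-12·0.0099) = 9.65×10^4 N/C.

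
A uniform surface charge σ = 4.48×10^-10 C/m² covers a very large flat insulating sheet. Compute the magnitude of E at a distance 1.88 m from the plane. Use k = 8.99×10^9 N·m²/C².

E = 25.3 V/m

Choose a cylindrical pillbox piercing the sheet, end faces (area A) parallel to it.
Only the two end caps contribute flux: Φ = 2EA. With Q_enc = σA, Gauss's law gives E = |σ|/(2ε₀).
E = 2πk|σ| = 2π(8.99×10^9)(4.48×10^-10) = 25.3 N/C.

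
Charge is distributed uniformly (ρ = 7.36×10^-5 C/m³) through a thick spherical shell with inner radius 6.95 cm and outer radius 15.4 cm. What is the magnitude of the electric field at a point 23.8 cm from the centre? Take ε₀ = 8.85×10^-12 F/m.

Take a concentric spherical Gaussian surface of radius r = 23.8 cm (r > 15.4 cm, enclosing the whole shell).
Q_enc = ρ·(4π/3)(b³ − a³) = (7.36×10^-5)·(4π/3)·((0.154)³ − (0.0695)³) = 1.022e-6 C.
Gauss's law: E·4πr² = Q_enc/ε₀.
E = |Q_enc|/(4πε₀r²) = (1.022e-6)/(4π·8.85×10^-12·(0.238)²) = 1.62×10^5 N/C.

|E| = 1.62×10^5 N/C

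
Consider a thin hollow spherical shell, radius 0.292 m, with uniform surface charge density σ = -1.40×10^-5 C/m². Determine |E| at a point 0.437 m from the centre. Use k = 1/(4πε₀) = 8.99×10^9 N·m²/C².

Take a concentric spherical Gaussian surface of radius r = 0.437 m (r > 0.292 m).
The entire shell is enclosed: Q_enc = σ·4πR² = (-1.40e-5)·4π·(0.292)² = -1.50e-5 C.
By Gauss's law, ∮E·dA = E·4πr² = Q_enc/ε₀.
E = k|Q_enc|/r² = (8.99×10^9)(1.50×10^-5)/(0.437)² = 7.06×10^5 N/C.

|E| = 7.06e5 N/C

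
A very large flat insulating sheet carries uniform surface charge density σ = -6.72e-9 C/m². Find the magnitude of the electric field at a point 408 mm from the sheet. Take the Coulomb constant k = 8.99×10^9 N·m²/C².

E = 380 N/C

The symmetry is planar: E is normal to the sheet and the same magnitude on both sides. Take a pillbox straddling the sheet with end-cap area A.
Flux Φ = 2EA and Q_enc = σA, so 2EA = σA/ε₀ ⇒ E = |σ|/(2ε₀), independent of distance.
E = 2πk|σ| = 2π(8.99×10^9)(6.72×10^-9) = 380 N/C.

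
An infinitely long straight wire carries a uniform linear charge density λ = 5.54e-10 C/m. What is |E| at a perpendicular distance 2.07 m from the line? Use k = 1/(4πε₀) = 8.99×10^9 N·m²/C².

E = 4.81 N/C

Take a coaxial cylindrical Gaussian surface of radius r = 2.07 m and length L.
Q_enc = λL, so λ_enc = 5.54×10^-10 C/m.
Applying ∮E·dA = Q_enc/ε₀ with the end caps contributing no flux:
E = 2k|λ_enc|/r = 2(8.99×10^9)(5.54×10^-10)/(2.07) = 4.81 N/C.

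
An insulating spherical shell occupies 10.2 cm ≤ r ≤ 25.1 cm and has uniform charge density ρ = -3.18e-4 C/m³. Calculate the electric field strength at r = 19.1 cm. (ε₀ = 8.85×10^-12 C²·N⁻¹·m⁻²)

Use a concentric Gaussian sphere at r = 19.1 cm (within the shell material, 10.2 cm < r < 25.1 cm).
Only the shell between 10.2 cm and r is enclosed: Q_enc = ρ·(4π/3)(r³ − a³) = (-3.18×10^-4)·(4π/3)·((0.191)³ − (0.102)³) = -7.868×10^-6 C.
Applying ∮E·dA = Q_enc/ε₀ with Φ = E(4πr²):
E = |Q_enc|/(4πε₀r²) = (7.868×10^-6)/(4π·8.85×10^-12·(0.191)²) = 1.94×10^6 N/C.

E = 1.94×10^6 N/C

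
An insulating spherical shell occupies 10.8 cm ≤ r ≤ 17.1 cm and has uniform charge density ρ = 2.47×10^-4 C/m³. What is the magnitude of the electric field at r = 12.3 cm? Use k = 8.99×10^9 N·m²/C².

By spherical symmetry E is radial; choose a Gaussian sphere of radius r = 12.3 cm (within the shell material, 10.8 cm < r < 17.1 cm).
Only the shell between 10.8 cm and r is enclosed: Q_enc = ρ·(4π/3)(r³ − a³) = (2.47e-4)·(4π/3)·((0.123)³ − (0.108)³) = 6.22e-7 C.
Gauss's law: E·4πr² = Q_enc/ε₀.
E = k|Q_enc|/r² = (8.99×10^9)(6.22×10^-7)/(0.123)² = 3.70e5 N/C.

E ≈ 3.70e5 N/C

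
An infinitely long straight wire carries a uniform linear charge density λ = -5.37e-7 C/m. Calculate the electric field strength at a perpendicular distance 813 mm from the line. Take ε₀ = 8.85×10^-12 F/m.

Choose a coaxial cylinder of radius r = 813 mm (arbitrary length L) as the Gaussian surface.
Q_enc = λL, so λ_enc = -5.37e-7 C/m.
Since E is radial and uniform over the curved surface, Φ = E·2πrL = Q_enc/ε₀ = λ_enc L/ε₀.
E = |λ_enc|/(2πε₀r) = (5.37e-7)/(2π·8.85×10^-12·0.813) = 1.19×10^4 N/C.

|E| = 1.19×10^4 N/C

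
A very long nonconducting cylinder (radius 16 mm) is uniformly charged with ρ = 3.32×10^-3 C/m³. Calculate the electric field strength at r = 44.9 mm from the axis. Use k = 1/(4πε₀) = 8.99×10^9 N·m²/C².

Choose a coaxial cylinder of radius r = 44.9 mm (arbitrary length L) as the Gaussian surface (r > 16 mm, full cross-section enclosed).
λ_enc = ρ·πR² = (3.32e-3)π(0.016)² = 2.67×10^-6 C/m.
Applying ∮E·dA = Q_enc/ε₀ with the end caps contributing no flux:
E = 2k|λ_enc|/r = 2(8.99×10^9)(2.67×10^-6)/(0.0449) = 1.07×10^6 N/C.

1.07×10^6 V/m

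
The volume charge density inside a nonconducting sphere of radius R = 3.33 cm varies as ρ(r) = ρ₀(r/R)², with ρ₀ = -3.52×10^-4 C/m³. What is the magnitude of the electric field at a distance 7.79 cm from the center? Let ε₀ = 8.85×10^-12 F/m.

|E| ≈ 4.84×10^4 V/m

Take a concentric spherical Gaussian surface of radius r = 7.79 cm (r > R, all charge enclosed).
Q_enc = 4π ∫₀^R ρ₀(r'/R)^2 r'² dr' = 4πρ₀R³/5 = -3.267e-8 C.
By Gauss's law, ∮E·dA = E·4πr² = Q_enc/ε₀.
E = |Q_enc|/(4πε₀r²) = (3.267×10^-8)/(4π·8.85×10^-12·(0.0779)²) = 4.84e4 N/C.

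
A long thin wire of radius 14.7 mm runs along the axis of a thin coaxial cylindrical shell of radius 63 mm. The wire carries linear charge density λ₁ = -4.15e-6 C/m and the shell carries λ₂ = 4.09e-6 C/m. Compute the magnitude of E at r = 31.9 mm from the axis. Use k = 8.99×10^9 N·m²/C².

|E| = 2.34×10^6 V/m

Coaxial Gaussian cylinder, radius r = 31.9 mm, length L (between the conductors, 14.7 mm < r < 63 mm).
The shell at 63 mm lies outside the Gaussian surface, so λ_enc = λ₁ = -4.15×10^-6 C/m.
By Gauss's law (flux through the curved wall only), E·2πrL = λ_enc L/ε₀.
E = 2k|λ_enc|/r = 2(8.99×10^9)(4.15×10^-6)/(0.0319) = 2.34×10^6 N/C.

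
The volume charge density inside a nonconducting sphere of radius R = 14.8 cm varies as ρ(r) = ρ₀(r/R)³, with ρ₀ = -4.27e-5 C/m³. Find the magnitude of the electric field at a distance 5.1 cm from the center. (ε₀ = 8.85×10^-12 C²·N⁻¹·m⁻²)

Use a concentric Gaussian sphere at r = 5.1 cm (r < R).
Q_enc = ∫₀^r ρ(r')·4πr'² dr' = (4πρ₀/R³) ∫₀^r r'^5 dr' = 4πρ₀ r^6/(6·R³) = -4.854×10^-10 C.
Applying ∮E·dA = Q_enc/ε₀ with Φ = E(4πr²):
E = |Q_enc|/(4πε₀r²) = (4.854×10^-10)/(4π·8.85×10^-12·(0.051)²) = 1.68×10^3 N/C.

|E| ≈ 1.68×10^3 N/C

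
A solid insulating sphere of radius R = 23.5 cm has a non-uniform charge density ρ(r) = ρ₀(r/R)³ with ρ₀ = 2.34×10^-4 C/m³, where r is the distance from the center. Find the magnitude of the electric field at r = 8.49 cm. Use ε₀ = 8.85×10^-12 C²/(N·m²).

Symmetry ⇒ E = E(r) r̂. Gaussian sphere of radius r = 8.49 cm (r < R).
Q_enc = ∫₀^r ρ(r')·4πr'² dr' = (4πρ₀/R³) ∫₀^r r'^5 dr' = 4πρ₀ r^6/(6·R³) = 1.414×10^-8 C.
Applying ∮E·dA = Q_enc/ε₀ with Φ = E(4πr²):
E = |Q_enc|/(4πε₀r²) = (1.414e-8)/(4π·8.85×10^-12·(0.0849)²) = 1.76×10^4 N/C.

E ≈ 1.76×10^4 N/C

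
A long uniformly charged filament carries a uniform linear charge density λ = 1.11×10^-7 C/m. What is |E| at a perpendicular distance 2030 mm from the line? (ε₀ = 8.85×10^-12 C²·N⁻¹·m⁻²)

|E| = 983 V/m

By cylindrical symmetry E is radial; use a coaxial Gaussian cylinder of radius 2030 mm and length L.
Q_enc = λL, so λ_enc = 1.11e-7 C/m.
Applying ∮E·dA = Q_enc/ε₀ with the end caps contributing no flux:
E = |λ_enc|/(2πε₀r) = (1.11e-7)/(2π·8.85×10^-12·2.03) = 983 N/C.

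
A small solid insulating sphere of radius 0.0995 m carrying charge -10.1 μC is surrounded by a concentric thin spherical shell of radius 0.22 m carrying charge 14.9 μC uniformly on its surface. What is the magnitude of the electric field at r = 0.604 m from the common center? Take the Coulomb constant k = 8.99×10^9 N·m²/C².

|E| ≈ 1.18e5 N/C

Take a concentric spherical Gaussian surface of radius r = 0.604 m (r > 0.22 m, enclosing both).
Q_enc = (-10.1 μC) + (14.9 μC) = 4.80e-6 C.
Applying ∮E·dA = Q_enc/ε₀ with Φ = E(4πr²):
E = k|Q_enc|/r² = (8.99×10^9)(4.80×10^-6)/(0.604)² = 1.18e5 N/C.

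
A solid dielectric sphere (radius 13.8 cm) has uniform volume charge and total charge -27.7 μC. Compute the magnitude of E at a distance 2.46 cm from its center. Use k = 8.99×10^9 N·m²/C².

|E| = 2.33e6 N/C

Take a concentric spherical Gaussian surface of radius r = 2.46 cm (r < R).
Only the charge within r is enclosed: Q_enc = Q·(r/R)³ = (-27.7 μC)·(2.46 cm/13.8 cm)³ = -1.569×10^-7 C.
By Gauss's law, ∮E·dA = E·4πr² = Q_enc/ε₀.
E = k|Q_enc|/r² = (8.99×10^9)(1.569×10^-7)/(0.0246)² = 2.33e6 N/C.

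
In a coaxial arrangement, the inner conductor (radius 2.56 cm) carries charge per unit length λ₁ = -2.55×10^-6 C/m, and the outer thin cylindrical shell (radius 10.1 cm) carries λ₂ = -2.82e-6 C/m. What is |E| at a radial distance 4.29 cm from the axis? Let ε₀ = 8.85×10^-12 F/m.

By cylindrical symmetry E is radial; use a coaxial Gaussian cylinder of radius 4.29 cm and length L (between the conductors, 2.56 cm < r < 10.1 cm).
Only the inner wire is enclosed; the outer shell contributes nothing inside itself. λ_enc = λ₁ = -2.55×10^-6 C/m.
Applying ∮E·dA = Q_enc/ε₀ with the end caps contributing no flux:
E = |λ_enc|/(2πε₀r) = (2.55×10^-6)/(2π·8.85×10^-12·0.0429) = 1.07×10^6 N/C.

E ≈ 1.07e6 V/m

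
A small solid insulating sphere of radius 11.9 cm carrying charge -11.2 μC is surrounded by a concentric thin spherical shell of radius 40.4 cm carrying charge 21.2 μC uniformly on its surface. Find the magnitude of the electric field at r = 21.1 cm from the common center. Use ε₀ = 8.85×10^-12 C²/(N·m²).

|E| = 2.26e6 N/C

Use a concentric Gaussian sphere at r = 21.1 cm (between the bodies, 11.9 cm < r < 40.4 cm).
The shell at 40.4 cm lies outside the Gaussian surface, so Q_enc = -11.2 μC = -1.12×10^-5 C.
Gauss's law: E·4πr² = Q_enc/ε₀.
E = |Q_enc|/(4πε₀r²) = (1.12e-5)/(4π·8.85×10^-12·(0.211)²) = 2.26e6 N/C.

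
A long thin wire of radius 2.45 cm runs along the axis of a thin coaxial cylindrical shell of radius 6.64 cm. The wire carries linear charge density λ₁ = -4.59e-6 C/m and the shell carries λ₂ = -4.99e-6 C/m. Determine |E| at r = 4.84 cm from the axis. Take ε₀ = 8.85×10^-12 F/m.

By cylindrical symmetry E is radial; use a coaxial Gaussian cylinder of radius 4.84 cm and length L (between the conductors, 2.45 cm < r < 6.64 cm).
The shell at 6.64 cm lies outside the Gaussian surface, so λ_enc = λ₁ = -4.59e-6 C/m.
Applying ∮E·dA = Q_enc/ε₀ with the end caps contributing no flux:
E = |λ_enc|/(2πε₀r) = (4.59e-6)/(2π·8.85×10^-12·0.0484) = 1.71×10^6 N/C.

1.71×10^6 N/C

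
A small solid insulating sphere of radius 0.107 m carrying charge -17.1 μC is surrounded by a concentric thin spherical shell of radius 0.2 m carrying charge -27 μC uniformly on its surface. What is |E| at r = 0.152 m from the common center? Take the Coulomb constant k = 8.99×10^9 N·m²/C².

|E| ≈ 6.65e6 N/C

Use a concentric Gaussian sphere at r = 0.152 m (between the bodies, 0.107 m < r < 0.2 m).
Only the inner charge is enclosed; the outer shell contributes nothing inside itself. Q_enc = -17.1 μC = -1.71×10^-5 C.
By Gauss's law, ∮E·dA = E·4πr² = Q_enc/ε₀.
E = k|Q_enc|/r² = (8.99×10^9)(1.71e-5)/(0.152)² = 6.65×10^6 N/C.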